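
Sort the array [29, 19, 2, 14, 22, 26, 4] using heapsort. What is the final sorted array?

Build heap: [29, 22, 26, 14, 19, 2, 4]
Extract 29: [26, 22, 4, 14, 19, 2, 29]
Extract 26: [22, 19, 4, 14, 2, 26, 29]
Extract 22: [19, 14, 4, 2, 22, 26, 29]
Extract 19: [14, 2, 4, 19, 22, 26, 29]
Extract 14: [4, 2, 14, 19, 22, 26, 29]
Extract 4: [2, 4, 14, 19, 22, 26, 29]


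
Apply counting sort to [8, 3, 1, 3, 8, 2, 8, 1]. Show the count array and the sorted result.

Count array: [0, 2, 1, 2, 0, 0, 0, 0, 3]
(count[i] = number of elements equal to i)
Cumulative count: [0, 2, 3, 5, 5, 5, 5, 5, 8]
Sorted: [1, 1, 2, 3, 3, 8, 8, 8]


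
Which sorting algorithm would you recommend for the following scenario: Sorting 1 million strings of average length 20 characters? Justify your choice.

Best choice: MSD radix sort or Mergesort
Reason: MSD radix sort is a non-comparison sort that buckets the strings by successive character positions, running in time proportional to the total number of characters examined rather than O(n log n) string comparisons; mergesort is a stable O(n log n)-comparison alternative that works for arbitrary variable-length keys


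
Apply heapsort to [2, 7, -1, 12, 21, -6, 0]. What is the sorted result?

Build heap: [21, 12, 0, 2, 7, -6, -1]
Extract 21: [12, 7, 0, 2, -1, -6, 21]
Extract 12: [7, 2, 0, -6, -1, 12, 21]
Extract 7: [2, -1, 0, -6, 7, 12, 21]
Extract 2: [0, -1, -6, 2, 7, 12, 21]
Extract 0: [-1, -6, 0, 2, 7, 12, 21]
Extract -1: [-6, -1, 0, 2, 7, 12, 21]


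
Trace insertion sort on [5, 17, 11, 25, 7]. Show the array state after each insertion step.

First element 5 is already 'sorted'
Insert 17: shifted 0 elements -> [5, 17, 11, 25, 7]
Insert 11: shifted 1 elements -> [5, 11, 17, 25, 7]
Insert 25: shifted 0 elements -> [5, 11, 17, 25, 7]
Insert 7: shifted 3 elements -> [5, 7, 11, 17, 25]


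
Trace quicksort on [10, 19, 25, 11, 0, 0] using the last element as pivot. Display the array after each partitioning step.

Partition 1: pivot=0 at index 1 -> [0, 0, 25, 11, 10, 19]
Partition 2: pivot=19 at index 4 -> [0, 0, 11, 10, 19, 25]
Partition 3: pivot=10 at index 2 -> [0, 0, 10, 11, 19, 25]


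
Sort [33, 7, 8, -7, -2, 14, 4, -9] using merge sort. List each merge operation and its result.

Divide and conquer:
  Merge [33] + [7] -> [7, 33]
  Merge [8] + [-7] -> [-7, 8]
  Merge [7, 33] + [-7, 8] -> [-7, 7, 8, 33]
  Merge [-2] + [14] -> [-2, 14]
  Merge [4] + [-9] -> [-9, 4]
  Merge [-2, 14] + [-9, 4] -> [-9, -2, 4, 14]
  Merge [-7, 7, 8, 33] + [-9, -2, 4, 14] -> [-9, -7, -2, 4, 7, 8, 14, 33]


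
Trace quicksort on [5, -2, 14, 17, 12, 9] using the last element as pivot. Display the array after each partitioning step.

Partition 1: pivot=9 at index 2 -> [5, -2, 9, 17, 12, 14]
Partition 2: pivot=-2 at index 0 -> [-2, 5, 9, 17, 12, 14]
Partition 3: pivot=14 at index 4 -> [-2, 5, 9, 12, 14, 17]


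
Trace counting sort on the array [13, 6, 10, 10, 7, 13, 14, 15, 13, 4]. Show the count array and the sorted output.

Count array: [0, 0, 0, 0, 1, 0, 1, 1, 0, 0, 2, 0, 0, 3, 1, 1]
(count[i] = number of elements equal to i)
Cumulative count: [0, 0, 0, 0, 1, 1, 2, 3, 3, 3, 5, 5, 5, 8, 9, 10]
Sorted: [4, 6, 7, 10, 10, 13, 13, 13, 14, 15]


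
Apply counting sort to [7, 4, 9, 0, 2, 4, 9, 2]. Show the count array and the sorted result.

Count array: [1, 0, 2, 0, 2, 0, 0, 1, 0, 2]
(count[i] = number of elements equal to i)
Cumulative count: [1, 1, 3, 3, 5, 5, 5, 6, 6, 8]
Sorted: [0, 2, 2, 4, 4, 7, 9, 9]


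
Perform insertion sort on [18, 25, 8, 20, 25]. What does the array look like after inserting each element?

First element 18 is already 'sorted'
Insert 25: shifted 0 elements -> [18, 25, 8, 20, 25]
Insert 8: shifted 2 elements -> [8, 18, 25, 20, 25]
Insert 20: shifted 1 elements -> [8, 18, 20, 25, 25]
Insert 25: shifted 0 elements -> [8, 18, 20, 25, 25]


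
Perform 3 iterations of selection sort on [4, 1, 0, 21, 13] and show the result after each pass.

Pass 1: Select minimum 0 at index 2, swap -> [0, 1, 4, 21, 13]
Pass 2: Select minimum 1 at index 1, swap -> [0, 1, 4, 21, 13]
Pass 3: Select minimum 4 at index 2, swap -> [0, 1, 4, 21, 13]


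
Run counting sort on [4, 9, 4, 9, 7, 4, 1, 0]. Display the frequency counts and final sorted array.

Count array: [1, 1, 0, 0, 3, 0, 0, 1, 0, 2]
(count[i] = number of elements equal to i)
Cumulative count: [1, 2, 2, 2, 5, 5, 5, 6, 6, 8]
Sorted: [0, 1, 4, 4, 4, 7, 9, 9]


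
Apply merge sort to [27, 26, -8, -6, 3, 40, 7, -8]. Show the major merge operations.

Divide and conquer:
  Merge [27] + [26] -> [26, 27]
  Merge [-8] + [-6] -> [-8, -6]
  Merge [26, 27] + [-8, -6] -> [-8, -6, 26, 27]
  Merge [3] + [40] -> [3, 40]
  Merge [7] + [-8] -> [-8, 7]
  Merge [3, 40] + [-8, 7] -> [-8, 3, 7, 40]
  Merge [-8, -6, 26, 27] + [-8, 3, 7, 40] -> [-8, -8, -6, 3, 7, 26, 27, 40]


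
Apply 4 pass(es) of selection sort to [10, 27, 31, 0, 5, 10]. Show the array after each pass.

Pass 1: Select minimum 0 at index 3, swap -> [0, 27, 31, 10, 5, 10]
Pass 2: Select minimum 5 at index 4, swap -> [0, 5, 31, 10, 27, 10]
Pass 3: Select minimum 10 at index 3, swap -> [0, 5, 10, 31, 27, 10]
Pass 4: Select minimum 10 at index 5, swap -> [0, 5, 10, 10, 27, 31]


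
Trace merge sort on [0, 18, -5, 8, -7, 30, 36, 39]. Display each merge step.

Divide and conquer:
  Merge [0] + [18] -> [0, 18]
  Merge [-5] + [8] -> [-5, 8]
  Merge [0, 18] + [-5, 8] -> [-5, 0, 8, 18]
  Merge [-7] + [30] -> [-7, 30]
  Merge [36] + [39] -> [36, 39]
  Merge [-7, 30] + [36, 39] -> [-7, 30, 36, 39]
  Merge [-5, 0, 8, 18] + [-7, 30, 36, 39] -> [-7, -5, 0, 8, 18, 30, 36, 39]


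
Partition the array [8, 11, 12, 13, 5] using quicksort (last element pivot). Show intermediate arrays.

Partition 1: pivot=5 at index 0 -> [5, 11, 12, 13, 8]
Partition 2: pivot=8 at index 1 -> [5, 8, 12, 13, 11]
Partition 3: pivot=11 at index 2 -> [5, 8, 11, 13, 12]
Partition 4: pivot=12 at index 3 -> [5, 8, 11, 12, 13]


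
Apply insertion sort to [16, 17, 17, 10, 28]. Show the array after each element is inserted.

First element 16 is already 'sorted'
Insert 17: shifted 0 elements -> [16, 17, 17, 10, 28]
Insert 17: shifted 0 elements -> [16, 17, 17, 10, 28]
Insert 10: shifted 3 elements -> [10, 16, 17, 17, 28]
Insert 28: shifted 0 elements -> [10, 16, 17, 17, 28]


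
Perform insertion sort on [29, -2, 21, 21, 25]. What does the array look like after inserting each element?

First element 29 is already 'sorted'
Insert -2: shifted 1 elements -> [-2, 29, 21, 21, 25]
Insert 21: shifted 1 elements -> [-2, 21, 29, 21, 25]
Insert 21: shifted 1 elements -> [-2, 21, 21, 29, 25]
Insert 25: shifted 1 elements -> [-2, 21, 21, 25, 29]


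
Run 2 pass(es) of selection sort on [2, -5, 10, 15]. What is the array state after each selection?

Pass 1: Select minimum -5 at index 1, swap -> [-5, 2, 10, 15]
Pass 2: Select minimum 2 at index 1, swap -> [-5, 2, 10, 15]


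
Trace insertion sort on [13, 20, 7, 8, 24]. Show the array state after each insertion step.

First element 13 is already 'sorted'
Insert 20: shifted 0 elements -> [13, 20, 7, 8, 24]
Insert 7: shifted 2 elements -> [7, 13, 20, 8, 24]
Insert 8: shifted 2 elements -> [7, 8, 13, 20, 24]
Insert 24: shifted 0 elements -> [7, 8, 13, 20, 24]


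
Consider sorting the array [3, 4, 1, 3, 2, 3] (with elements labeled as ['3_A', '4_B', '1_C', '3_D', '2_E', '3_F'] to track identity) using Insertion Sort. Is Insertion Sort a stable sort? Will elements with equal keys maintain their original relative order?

Trace Insertion Sort on the labeled array (the key is the number; the letter only tracks identity):
  Insert 4_B at index 1: [3_A, 4_B, 1_C, 3_D, 2_E, 3_F]
  Insert 1_C at index 0: [1_C, 3_A, 4_B, 3_D, 2_E, 3_F]
  Insert 3_D at index 2: [1_C, 3_A, 3_D, 4_B, 2_E, 3_F]
  Insert 2_E at index 1: [1_C, 2_E, 3_A, 3_D, 4_B, 3_F]
  Insert 3_F at index 4: [1_C, 2_E, 3_A, 3_D, 3_F, 4_B]
Final order: [1_C, 2_E, 3_A, 3_D, 3_F, 4_B]
Equal keys:
  value 3: originally 3_A, 3_D, 3_F; after sorting 3_A, 3_D, 3_F -> order preserved
All equal keys kept their original relative order. Insertion Sort is stable: elements are shifted only while they are strictly greater than the key, so a key is inserted after any equal elements already placed.
Answer: Stable


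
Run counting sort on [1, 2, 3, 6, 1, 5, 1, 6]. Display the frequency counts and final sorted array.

Count array: [0, 3, 1, 1, 0, 1, 2]
(count[i] = number of elements equal to i)
Cumulative count: [0, 3, 4, 5, 5, 6, 8]
Sorted: [1, 1, 1, 2, 3, 5, 6, 6]


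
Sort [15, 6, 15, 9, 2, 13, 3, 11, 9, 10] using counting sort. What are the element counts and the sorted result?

Count array: [0, 0, 1, 1, 0, 0, 1, 0, 0, 2, 1, 1, 0, 1, 0, 2]
(count[i] = number of elements equal to i)
Cumulative count: [0, 0, 1, 2, 2, 2, 3, 3, 3, 5, 6, 7, 7, 8, 8, 10]
Sorted: [2, 3, 6, 9, 9, 10, 11, 13, 15, 15]


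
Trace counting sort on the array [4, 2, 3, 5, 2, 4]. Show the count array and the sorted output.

Count array: [0, 0, 2, 1, 2, 1]
(count[i] = number of elements equal to i)
Cumulative count: [0, 0, 2, 3, 5, 6]
Sorted: [2, 2, 3, 4, 4, 5]


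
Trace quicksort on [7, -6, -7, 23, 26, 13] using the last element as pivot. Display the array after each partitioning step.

Partition 1: pivot=13 at index 3 -> [7, -6, -7, 13, 26, 23]
Partition 2: pivot=-7 at index 0 -> [-7, -6, 7, 13, 26, 23]
Partition 3: pivot=7 at index 2 -> [-7, -6, 7, 13, 26, 23]
Partition 4: pivot=23 at index 4 -> [-7, -6, 7, 13, 23, 26]


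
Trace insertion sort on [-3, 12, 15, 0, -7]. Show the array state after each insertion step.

First element -3 is already 'sorted'
Insert 12: shifted 0 elements -> [-3, 12, 15, 0, -7]
Insert 15: shifted 0 elements -> [-3, 12, 15, 0, -7]
Insert 0: shifted 2 elements -> [-3, 0, 12, 15, -7]
Insert -7: shifted 4 elements -> [-7, -3, 0, 12, 15]


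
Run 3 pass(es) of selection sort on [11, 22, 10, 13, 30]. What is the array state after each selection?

Pass 1: Select minimum 10 at index 2, swap -> [10, 22, 11, 13, 30]
Pass 2: Select minimum 11 at index 2, swap -> [10, 11, 22, 13, 30]
Pass 3: Select minimum 13 at index 3, swap -> [10, 11, 13, 22, 30]


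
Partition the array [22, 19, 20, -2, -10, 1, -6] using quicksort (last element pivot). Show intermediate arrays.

Partition 1: pivot=-6 at index 1 -> [-10, -6, 20, -2, 22, 1, 19]
Partition 2: pivot=19 at index 4 -> [-10, -6, -2, 1, 19, 20, 22]
Partition 3: pivot=1 at index 3 -> [-10, -6, -2, 1, 19, 20, 22]
Partition 4: pivot=22 at index 6 -> [-10, -6, -2, 1, 19, 20, 22]


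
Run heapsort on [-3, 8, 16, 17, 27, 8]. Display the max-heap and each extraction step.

Build heap: [27, 17, 16, -3, 8, 8]
Extract 27: [17, 8, 16, -3, 8, 27]
Extract 17: [16, 8, 8, -3, 17, 27]
Extract 16: [8, -3, 8, 16, 17, 27]
Extract 8: [8, -3, 8, 16, 17, 27]
Extract 8: [-3, 8, 8, 16, 17, 27]


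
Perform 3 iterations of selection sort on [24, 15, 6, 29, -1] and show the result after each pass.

Pass 1: Select minimum -1 at index 4, swap -> [-1, 15, 6, 29, 24]
Pass 2: Select minimum 6 at index 2, swap -> [-1, 6, 15, 29, 24]
Pass 3: Select minimum 15 at index 2, swap -> [-1, 6, 15, 29, 24]


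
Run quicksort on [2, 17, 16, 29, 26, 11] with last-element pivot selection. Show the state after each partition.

Partition 1: pivot=11 at index 1 -> [2, 11, 16, 29, 26, 17]
Partition 2: pivot=17 at index 3 -> [2, 11, 16, 17, 26, 29]
Partition 3: pivot=29 at index 5 -> [2, 11, 16, 17, 26, 29]


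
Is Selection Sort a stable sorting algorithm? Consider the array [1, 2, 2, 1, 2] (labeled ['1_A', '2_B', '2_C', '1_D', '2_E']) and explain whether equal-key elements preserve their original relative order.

Trace Selection Sort on the labeled array (the key is the number; the letter only tracks identity):
  Pass 1: minimum 1_A is already at index 0; no swap -> [1_A, 2_B, 2_C, 1_D, 2_E]
  Pass 2: minimum of unsorted part is 1_D at index 3; swap it with 2_B at index 1 -> [1_A, 1_D, 2_C, 2_B, 2_E]
  Pass 3: minimum 2_C is already at index 2; no swap -> [1_A, 1_D, 2_C, 2_B, 2_E]
  Pass 4: minimum 2_B is already at index 3; no swap -> [1_A, 1_D, 2_C, 2_B, 2_E]
Final order: [1_A, 1_D, 2_C, 2_B, 2_E]
Equal keys:
  value 1: originally 1_A, 1_D; after sorting 1_A, 1_D -> order preserved
  value 2: originally 2_B, 2_C, 2_E; after sorting 2_C, 2_B, 2_E -> order changed
Equal keys were reordered, so Selection Sort is not stable: the long-range swap that moves the minimum into place can carry an element past an equal key. (One such input is enough; an unstable sort may happen to preserve order on other inputs, but it gives no guarantee.)
Answer: Not stable


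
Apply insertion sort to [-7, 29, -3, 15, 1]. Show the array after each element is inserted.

First element -7 is already 'sorted'
Insert 29: shifted 0 elements -> [-7, 29, -3, 15, 1]
Insert -3: shifted 1 elements -> [-7, -3, 29, 15, 1]
Insert 15: shifted 1 elements -> [-7, -3, 15, 29, 1]
Insert 1: shifted 2 elements -> [-7, -3, 1, 15, 29]


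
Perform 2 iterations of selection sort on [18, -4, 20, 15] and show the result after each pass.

Pass 1: Select minimum -4 at index 1, swap -> [-4, 18, 20, 15]
Pass 2: Select minimum 15 at index 3, swap -> [-4, 15, 20, 18]


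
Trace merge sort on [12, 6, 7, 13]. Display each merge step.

Divide and conquer:
  Merge [12] + [6] -> [6, 12]
  Merge [7] + [13] -> [7, 13]
  Merge [6, 12] + [7, 13] -> [6, 7, 12, 13]


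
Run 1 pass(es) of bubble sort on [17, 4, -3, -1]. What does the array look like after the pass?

After pass 1: [4, -3, -1, 17] (3 swaps)
Total swaps: 3


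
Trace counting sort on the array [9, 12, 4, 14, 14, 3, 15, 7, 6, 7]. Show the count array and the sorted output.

Count array: [0, 0, 0, 1, 1, 0, 1, 2, 0, 1, 0, 0, 1, 0, 2, 1]
(count[i] = number of elements equal to i)
Cumulative count: [0, 0, 0, 1, 2, 2, 3, 5, 5, 6, 6, 6, 7, 7, 9, 10]
Sorted: [3, 4, 6, 7, 7, 9, 12, 14, 14, 15]


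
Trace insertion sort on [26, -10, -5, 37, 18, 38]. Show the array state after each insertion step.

First element 26 is already 'sorted'
Insert -10: shifted 1 elements -> [-10, 26, -5, 37, 18, 38]
Insert -5: shifted 1 elements -> [-10, -5, 26, 37, 18, 38]
Insert 37: shifted 0 elements -> [-10, -5, 26, 37, 18, 38]
Insert 18: shifted 2 elements -> [-10, -5, 18, 26, 37, 38]
Insert 38: shifted 0 elements -> [-10, -5, 18, 26, 37, 38]


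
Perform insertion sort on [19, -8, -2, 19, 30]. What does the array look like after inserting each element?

First element 19 is already 'sorted'
Insert -8: shifted 1 elements -> [-8, 19, -2, 19, 30]
Insert -2: shifted 1 elements -> [-8, -2, 19, 19, 30]
Insert 19: shifted 0 elements -> [-8, -2, 19, 19, 30]
Insert 30: shifted 0 elements -> [-8, -2, 19, 19, 30]


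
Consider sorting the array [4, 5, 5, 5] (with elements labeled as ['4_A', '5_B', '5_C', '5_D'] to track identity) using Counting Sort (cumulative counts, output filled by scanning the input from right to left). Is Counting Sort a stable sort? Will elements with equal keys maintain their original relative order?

Trace Counting Sort on the labeled array (the key is the number; the letter only tracks identity):
  Counts for values 0..5: [0, 0, 0, 0, 1, 3]
  Cumulative counts: [0, 0, 0, 0, 1, 4]
  Scan right to left: place 5_D at output index 3
  Scan right to left: place 5_C at output index 2
  Scan right to left: place 5_B at output index 1
  Scan right to left: place 4_A at output index 0
  Output: [4_A, 5_B, 5_C, 5_D]
Equal keys:
  value 5: originally 5_B, 5_C, 5_D; after sorting 5_B, 5_C, 5_D -> order preserved
All equal keys kept their original relative order. Counting Sort is stable: scanning the input right to left with decreasing cumulative counts places later duplicates at later output positions.
Answer: Stable


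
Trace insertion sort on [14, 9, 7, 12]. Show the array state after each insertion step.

First element 14 is already 'sorted'
Insert 9: shifted 1 elements -> [9, 14, 7, 12]
Insert 7: shifted 2 elements -> [7, 9, 14, 12]
Insert 12: shifted 1 elements -> [7, 9, 12, 14]


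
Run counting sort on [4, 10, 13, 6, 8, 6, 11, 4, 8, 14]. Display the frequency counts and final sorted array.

Count array: [0, 0, 0, 0, 2, 0, 2, 0, 2, 0, 1, 1, 0, 1, 1]
(count[i] = number of elements equal to i)
Cumulative count: [0, 0, 0, 0, 2, 2, 4, 4, 6, 6, 7, 8, 8, 9, 10]
Sorted: [4, 4, 6, 6, 8, 8, 10, 11, 13, 14]


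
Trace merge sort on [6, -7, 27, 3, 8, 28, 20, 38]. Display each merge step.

Divide and conquer:
  Merge [6] + [-7] -> [-7, 6]
  Merge [27] + [3] -> [3, 27]
  Merge [-7, 6] + [3, 27] -> [-7, 3, 6, 27]
  Merge [8] + [28] -> [8, 28]
  Merge [20] + [38] -> [20, 38]
  Merge [8, 28] + [20, 38] -> [8, 20, 28, 38]
  Merge [-7, 3, 6, 27] + [8, 20, 28, 38] -> [-7, 3, 6, 8, 20, 27, 28, 38]


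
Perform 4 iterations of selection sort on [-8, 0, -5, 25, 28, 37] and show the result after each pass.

Pass 1: Select minimum -8 at index 0, swap -> [-8, 0, -5, 25, 28, 37]
Pass 2: Select minimum -5 at index 2, swap -> [-8, -5, 0, 25, 28, 37]
Pass 3: Select minimum 0 at index 2, swap -> [-8, -5, 0, 25, 28, 37]
Pass 4: Select minimum 25 at index 3, swap -> [-8, -5, 0, 25, 28, 37]


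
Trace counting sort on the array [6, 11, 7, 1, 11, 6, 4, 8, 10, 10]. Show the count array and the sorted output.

Count array: [0, 1, 0, 0, 1, 0, 2, 1, 1, 0, 2, 2]
(count[i] = number of elements equal to i)
Cumulative count: [0, 1, 1, 1, 2, 2, 4, 5, 6, 6, 8, 10]
Sorted: [1, 4, 6, 6, 7, 8, 10, 10, 11, 11]


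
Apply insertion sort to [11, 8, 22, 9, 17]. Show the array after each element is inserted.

First element 11 is already 'sorted'
Insert 8: shifted 1 elements -> [8, 11, 22, 9, 17]
Insert 22: shifted 0 elements -> [8, 11, 22, 9, 17]
Insert 9: shifted 2 elements -> [8, 9, 11, 22, 17]
Insert 17: shifted 1 elements -> [8, 9, 11, 17, 22]


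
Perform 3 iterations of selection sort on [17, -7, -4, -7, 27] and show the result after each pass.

Pass 1: Select minimum -7 at index 1, swap -> [-7, 17, -4, -7, 27]
Pass 2: Select minimum -7 at index 3, swap -> [-7, -7, -4, 17, 27]
Pass 3: Select minimum -4 at index 2, swap -> [-7, -7, -4, 17, 27]


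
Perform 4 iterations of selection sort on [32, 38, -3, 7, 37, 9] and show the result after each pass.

Pass 1: Select minimum -3 at index 2, swap -> [-3, 38, 32, 7, 37, 9]
Pass 2: Select minimum 7 at index 3, swap -> [-3, 7, 32, 38, 37, 9]
Pass 3: Select minimum 9 at index 5, swap -> [-3, 7, 9, 38, 37, 32]
Pass 4: Select minimum 32 at index 5, swap -> [-3, 7, 9, 32, 37, 38]


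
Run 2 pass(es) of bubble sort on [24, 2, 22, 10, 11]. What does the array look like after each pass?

After pass 1: [2, 22, 10, 11, 24] (4 swaps)
After pass 2: [2, 10, 11, 22, 24] (2 swaps)
Total swaps: 6


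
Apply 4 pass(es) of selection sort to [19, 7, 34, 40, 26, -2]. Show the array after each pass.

Pass 1: Select minimum -2 at index 5, swap -> [-2, 7, 34, 40, 26, 19]
Pass 2: Select minimum 7 at index 1, swap -> [-2, 7, 34, 40, 26, 19]
Pass 3: Select minimum 19 at index 5, swap -> [-2, 7, 19, 40, 26, 34]
Pass 4: Select minimum 26 at index 4, swap -> [-2, 7, 19, 26, 40, 34]


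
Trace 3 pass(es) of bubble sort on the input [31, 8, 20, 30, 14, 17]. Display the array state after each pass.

After pass 1: [8, 20, 30, 14, 17, 31] (5 swaps)
After pass 2: [8, 20, 14, 17, 30, 31] (2 swaps)
After pass 3: [8, 14, 17, 20, 30, 31] (2 swaps)
Total swaps: 9


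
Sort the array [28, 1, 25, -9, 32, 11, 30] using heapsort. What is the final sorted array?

Build heap: [32, 28, 30, -9, 1, 11, 25]
Extract 32: [30, 28, 25, -9, 1, 11, 32]
Extract 30: [28, 11, 25, -9, 1, 30, 32]
Extract 28: [25, 11, 1, -9, 28, 30, 32]
Extract 25: [11, -9, 1, 25, 28, 30, 32]
Extract 11: [1, -9, 11, 25, 28, 30, 32]
Extract 1: [-9, 1, 11, 25, 28, 30, 32]


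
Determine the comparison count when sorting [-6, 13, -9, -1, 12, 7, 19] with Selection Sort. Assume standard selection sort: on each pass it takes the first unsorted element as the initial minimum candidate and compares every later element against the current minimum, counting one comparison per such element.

Pass 1: scan indices 1..6 for the minimum = 6 comparison(s); min is -9, place at index 0 -> [-9, 13, -6, -1, 12, 7, 19]
Pass 2: scan indices 2..6 for the minimum = 5 comparison(s); min is -6, place at index 1 -> [-9, -6, 13, -1, 12, 7, 19]
Pass 3: scan indices 3..6 for the minimum = 4 comparison(s); min is -1, place at index 2 -> [-9, -6, -1, 13, 12, 7, 19]
Pass 4: scan indices 4..6 for the minimum = 3 comparison(s); min is 7, place at index 3 -> [-9, -6, -1, 7, 12, 13, 19]
Pass 5: scan indices 5..6 for the minimum = 2 comparison(s); min is 12, place at index 4 -> [-9, -6, -1, 7, 12, 13, 19]
Pass 6: scan indices 6..6 for the minimum = 1 comparison(s); min is 13, place at index 5 -> [-9, -6, -1, 7, 12, 13, 19]
Selection sort always scans the whole unsorted suffix, so the count is (n-1) + (n-2) + ... + 1 = n(n-1)/2 = 7*6/2 = 21 regardless of the input order.
Total comparisons: 6 + 5 + 4 + 3 + 2 + 1 = 21


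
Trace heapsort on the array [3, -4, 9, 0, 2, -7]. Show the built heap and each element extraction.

Build heap: [9, 2, 3, 0, -4, -7]
Extract 9: [3, 2, -7, 0, -4, 9]
Extract 3: [2, 0, -7, -4, 3, 9]
Extract 2: [0, -4, -7, 2, 3, 9]
Extract 0: [-4, -7, 0, 2, 3, 9]
Extract -4: [-7, -4, 0, 2, 3, 9]


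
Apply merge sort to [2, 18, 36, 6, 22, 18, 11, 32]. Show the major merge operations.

Divide and conquer:
  Merge [2] + [18] -> [2, 18]
  Merge [36] + [6] -> [6, 36]
  Merge [2, 18] + [6, 36] -> [2, 6, 18, 36]
  Merge [22] + [18] -> [18, 22]
  Merge [11] + [32] -> [11, 32]
  Merge [18, 22] + [11, 32] -> [11, 18, 22, 32]
  Merge [2, 6, 18, 36] + [11, 18, 22, 32] -> [2, 6, 11, 18, 18, 22, 32, 36]


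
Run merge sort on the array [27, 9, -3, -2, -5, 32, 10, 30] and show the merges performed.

Divide and conquer:
  Merge [27] + [9] -> [9, 27]
  Merge [-3] + [-2] -> [-3, -2]
  Merge [9, 27] + [-3, -2] -> [-3, -2, 9, 27]
  Merge [-5] + [32] -> [-5, 32]
  Merge [10] + [30] -> [10, 30]
  Merge [-5, 32] + [10, 30] -> [-5, 10, 30, 32]
  Merge [-3, -2, 9, 27] + [-5, 10, 30, 32] -> [-5, -3, -2, 9, 10, 27, 30, 32]


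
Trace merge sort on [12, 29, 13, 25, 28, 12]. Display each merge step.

Divide and conquer:
  Merge [29] + [13] -> [13, 29]
  Merge [12] + [13, 29] -> [12, 13, 29]
  Merge [28] + [12] -> [12, 28]
  Merge [25] + [12, 28] -> [12, 25, 28]
  Merge [12, 13, 29] + [12, 25, 28] -> [12, 12, 13, 25, 28, 29]


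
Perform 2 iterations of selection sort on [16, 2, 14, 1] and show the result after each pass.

Pass 1: Select minimum 1 at index 3, swap -> [1, 2, 14, 16]
Pass 2: Select minimum 2 at index 1, swap -> [1, 2, 14, 16]


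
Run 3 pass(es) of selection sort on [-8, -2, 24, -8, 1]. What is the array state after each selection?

Pass 1: Select minimum -8 at index 0, swap -> [-8, -2, 24, -8, 1]
Pass 2: Select minimum -8 at index 3, swap -> [-8, -8, 24, -2, 1]
Pass 3: Select minimum -2 at index 3, swap -> [-8, -8, -2, 24, 1]


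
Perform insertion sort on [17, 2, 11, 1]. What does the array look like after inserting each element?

First element 17 is already 'sorted'
Insert 2: shifted 1 elements -> [2, 17, 11, 1]
Insert 11: shifted 1 elements -> [2, 11, 17, 1]
Insert 1: shifted 3 elements -> [1, 2, 11, 17]


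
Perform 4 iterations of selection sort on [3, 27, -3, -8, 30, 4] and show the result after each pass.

Pass 1: Select minimum -8 at index 3, swap -> [-8, 27, -3, 3, 30, 4]
Pass 2: Select minimum -3 at index 2, swap -> [-8, -3, 27, 3, 30, 4]
Pass 3: Select minimum 3 at index 3, swap -> [-8, -3, 3, 27, 30, 4]
Pass 4: Select minimum 4 at index 5, swap -> [-8, -3, 3, 4, 30, 27]


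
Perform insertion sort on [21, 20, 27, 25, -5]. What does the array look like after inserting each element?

First element 21 is already 'sorted'
Insert 20: shifted 1 elements -> [20, 21, 27, 25, -5]
Insert 27: shifted 0 elements -> [20, 21, 27, 25, -5]
Insert 25: shifted 1 elements -> [20, 21, 25, 27, -5]
Insert -5: shifted 4 elements -> [-5, 20, 21, 25, 27]


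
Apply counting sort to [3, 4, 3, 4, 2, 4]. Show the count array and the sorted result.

Count array: [0, 0, 1, 2, 3]
(count[i] = number of elements equal to i)
Cumulative count: [0, 0, 1, 3, 6]
Sorted: [2, 3, 3, 4, 4, 4]


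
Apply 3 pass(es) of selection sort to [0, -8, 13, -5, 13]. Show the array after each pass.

Pass 1: Select minimum -8 at index 1, swap -> [-8, 0, 13, -5, 13]
Pass 2: Select minimum -5 at index 3, swap -> [-8, -5, 13, 0, 13]
Pass 3: Select minimum 0 at index 3, swap -> [-8, -5, 0, 13, 13]


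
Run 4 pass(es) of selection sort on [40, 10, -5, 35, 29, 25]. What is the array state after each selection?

Pass 1: Select minimum -5 at index 2, swap -> [-5, 10, 40, 35, 29, 25]
Pass 2: Select minimum 10 at index 1, swap -> [-5, 10, 40, 35, 29, 25]
Pass 3: Select minimum 25 at index 5, swap -> [-5, 10, 25, 35, 29, 40]
Pass 4: Select minimum 29 at index 4, swap -> [-5, 10, 25, 29, 35, 40]


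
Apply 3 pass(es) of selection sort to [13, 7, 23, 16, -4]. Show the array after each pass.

Pass 1: Select minimum -4 at index 4, swap -> [-4, 7, 23, 16, 13]
Pass 2: Select minimum 7 at index 1, swap -> [-4, 7, 23, 16, 13]
Pass 3: Select minimum 13 at index 4, swap -> [-4, 7, 13, 16, 23]


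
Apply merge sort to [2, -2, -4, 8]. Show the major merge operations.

Divide and conquer:
  Merge [2] + [-2] -> [-2, 2]
  Merge [-4] + [8] -> [-4, 8]
  Merge [-2, 2] + [-4, 8] -> [-4, -2, 2, 8]


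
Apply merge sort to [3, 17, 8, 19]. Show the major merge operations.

Divide and conquer:
  Merge [3] + [17] -> [3, 17]
  Merge [8] + [19] -> [8, 19]
  Merge [3, 17] + [8, 19] -> [3, 8, 17, 19]


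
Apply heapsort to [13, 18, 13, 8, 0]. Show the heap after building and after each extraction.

Build heap: [18, 13, 13, 8, 0]
Extract 18: [13, 8, 13, 0, 18]
Extract 13: [13, 8, 0, 13, 18]
Extract 13: [8, 0, 13, 13, 18]
Extract 8: [0, 8, 13, 13, 18]


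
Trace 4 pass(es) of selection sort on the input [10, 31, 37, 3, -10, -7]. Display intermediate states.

Pass 1: Select minimum -10 at index 4, swap -> [-10, 31, 37, 3, 10, -7]
Pass 2: Select minimum -7 at index 5, swap -> [-10, -7, 37, 3, 10, 31]
Pass 3: Select minimum 3 at index 3, swap -> [-10, -7, 3, 37, 10, 31]
Pass 4: Select minimum 10 at index 4, swap -> [-10, -7, 3, 10, 37, 31]


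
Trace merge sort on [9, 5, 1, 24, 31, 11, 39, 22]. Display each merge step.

Divide and conquer:
  Merge [9] + [5] -> [5, 9]
  Merge [1] + [24] -> [1, 24]
  Merge [5, 9] + [1, 24] -> [1, 5, 9, 24]
  Merge [31] + [11] -> [11, 31]
  Merge [39] + [22] -> [22, 39]
  Merge [11, 31] + [22, 39] -> [11, 22, 31, 39]
  Merge [1, 5, 9, 24] + [11, 22, 31, 39] -> [1, 5, 9, 11, 22, 24, 31, 39]


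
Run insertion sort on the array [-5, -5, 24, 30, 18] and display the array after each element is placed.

First element -5 is already 'sorted'
Insert -5: shifted 0 elements -> [-5, -5, 24, 30, 18]
Insert 24: shifted 0 elements -> [-5, -5, 24, 30, 18]
Insert 30: shifted 0 elements -> [-5, -5, 24, 30, 18]
Insert 18: shifted 2 elements -> [-5, -5, 18, 24, 30]


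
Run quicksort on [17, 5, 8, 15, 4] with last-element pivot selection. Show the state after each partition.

Partition 1: pivot=4 at index 0 -> [4, 5, 8, 15, 17]
Partition 2: pivot=17 at index 4 -> [4, 5, 8, 15, 17]
Partition 3: pivot=15 at index 3 -> [4, 5, 8, 15, 17]
Partition 4: pivot=8 at index 2 -> [4, 5, 8, 15, 17]


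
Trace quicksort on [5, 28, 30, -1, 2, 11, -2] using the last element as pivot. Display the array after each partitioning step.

Partition 1: pivot=-2 at index 0 -> [-2, 28, 30, -1, 2, 11, 5]
Partition 2: pivot=5 at index 3 -> [-2, -1, 2, 5, 30, 11, 28]
Partition 3: pivot=2 at index 2 -> [-2, -1, 2, 5, 30, 11, 28]
Partition 4: pivot=28 at index 5 -> [-2, -1, 2, 5, 11, 28, 30]


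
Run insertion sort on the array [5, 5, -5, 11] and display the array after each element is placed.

First element 5 is already 'sorted'
Insert 5: shifted 0 elements -> [5, 5, -5, 11]
Insert -5: shifted 2 elements -> [-5, 5, 5, 11]
Insert 11: shifted 0 elements -> [-5, 5, 5, 11]


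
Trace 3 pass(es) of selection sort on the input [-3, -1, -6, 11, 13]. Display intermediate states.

Pass 1: Select minimum -6 at index 2, swap -> [-6, -1, -3, 11, 13]
Pass 2: Select minimum -3 at index 2, swap -> [-6, -3, -1, 11, 13]
Pass 3: Select minimum -1 at index 2, swap -> [-6, -3, -1, 11, 13]


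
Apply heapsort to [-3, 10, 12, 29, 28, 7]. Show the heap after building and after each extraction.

Build heap: [29, 28, 12, 10, -3, 7]
Extract 29: [28, 10, 12, 7, -3, 29]
Extract 28: [12, 10, -3, 7, 28, 29]
Extract 12: [10, 7, -3, 12, 28, 29]
Extract 10: [7, -3, 10, 12, 28, 29]
Extract 7: [-3, 7, 10, 12, 28, 29]


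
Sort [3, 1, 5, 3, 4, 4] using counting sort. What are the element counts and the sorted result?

Count array: [0, 1, 0, 2, 2, 1]
(count[i] = number of elements equal to i)
Cumulative count: [0, 1, 1, 3, 5, 6]
Sorted: [1, 3, 3, 4, 4, 5]


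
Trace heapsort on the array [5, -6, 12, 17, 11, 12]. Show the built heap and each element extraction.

Build heap: [17, 11, 12, -6, 5, 12]
Extract 17: [12, 11, 12, -6, 5, 17]
Extract 12: [12, 11, 5, -6, 12, 17]
Extract 12: [11, -6, 5, 12, 12, 17]
Extract 11: [5, -6, 11, 12, 12, 17]
Extract 5: [-6, 5, 11, 12, 12, 17]


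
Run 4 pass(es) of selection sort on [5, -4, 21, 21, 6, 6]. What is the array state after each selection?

Pass 1: Select minimum -4 at index 1, swap -> [-4, 5, 21, 21, 6, 6]
Pass 2: Select minimum 5 at index 1, swap -> [-4, 5, 21, 21, 6, 6]
Pass 3: Select minimum 6 at index 4, swap -> [-4, 5, 6, 21, 21, 6]
Pass 4: Select minimum 6 at index 5, swap -> [-4, 5, 6, 6, 21, 21]


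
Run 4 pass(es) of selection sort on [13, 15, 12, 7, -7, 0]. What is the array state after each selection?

Pass 1: Select minimum -7 at index 4, swap -> [-7, 15, 12, 7, 13, 0]
Pass 2: Select minimum 0 at index 5, swap -> [-7, 0, 12, 7, 13, 15]
Pass 3: Select minimum 7 at index 3, swap -> [-7, 0, 7, 12, 13, 15]
Pass 4: Select minimum 12 at index 3, swap -> [-7, 0, 7, 12, 13, 15]


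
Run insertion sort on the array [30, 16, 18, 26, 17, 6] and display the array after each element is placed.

First element 30 is already 'sorted'
Insert 16: shifted 1 elements -> [16, 30, 18, 26, 17, 6]
Insert 18: shifted 1 elements -> [16, 18, 30, 26, 17, 6]
Insert 26: shifted 1 elements -> [16, 18, 26, 30, 17, 6]
Insert 17: shifted 3 elements -> [16, 17, 18, 26, 30, 6]
Insert 6: shifted 5 elements -> [6, 16, 17, 18, 26, 30]


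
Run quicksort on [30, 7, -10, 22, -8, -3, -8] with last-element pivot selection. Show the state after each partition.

Partition 1: pivot=-8 at index 2 -> [-10, -8, -8, 22, 7, -3, 30]
Partition 2: pivot=-8 at index 1 -> [-10, -8, -8, 22, 7, -3, 30]
Partition 3: pivot=30 at index 6 -> [-10, -8, -8, 22, 7, -3, 30]
Partition 4: pivot=-3 at index 3 -> [-10, -8, -8, -3, 7, 22, 30]
Partition 5: pivot=22 at index 5 -> [-10, -8, -8, -3, 7, 22, 30]


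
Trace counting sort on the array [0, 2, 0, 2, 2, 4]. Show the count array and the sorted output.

Count array: [2, 0, 3, 0, 1]
(count[i] = number of elements equal to i)
Cumulative count: [2, 2, 5, 5, 6]
Sorted: [0, 0, 2, 2, 2, 4]


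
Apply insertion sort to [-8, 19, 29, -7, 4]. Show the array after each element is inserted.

First element -8 is already 'sorted'
Insert 19: shifted 0 elements -> [-8, 19, 29, -7, 4]
Insert 29: shifted 0 elements -> [-8, 19, 29, -7, 4]
Insert -7: shifted 2 elements -> [-8, -7, 19, 29, 4]
Insert 4: shifted 2 elements -> [-8, -7, 4, 19, 29]


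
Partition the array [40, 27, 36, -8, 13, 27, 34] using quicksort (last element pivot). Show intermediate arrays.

Partition 1: pivot=34 at index 4 -> [27, -8, 13, 27, 34, 40, 36]
Partition 2: pivot=27 at index 3 -> [27, -8, 13, 27, 34, 40, 36]
Partition 3: pivot=13 at index 1 -> [-8, 13, 27, 27, 34, 40, 36]
Partition 4: pivot=36 at index 5 -> [-8, 13, 27, 27, 34, 36, 40]


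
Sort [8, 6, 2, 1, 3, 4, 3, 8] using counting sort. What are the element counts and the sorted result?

Count array: [0, 1, 1, 2, 1, 0, 1, 0, 2]
(count[i] = number of elements equal to i)
Cumulative count: [0, 1, 2, 4, 5, 5, 6, 6, 8]
Sorted: [1, 2, 3, 3, 4, 6, 8, 8]


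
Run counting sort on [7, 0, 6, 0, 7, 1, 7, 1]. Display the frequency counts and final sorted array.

Count array: [2, 2, 0, 0, 0, 0, 1, 3]
(count[i] = number of elements equal to i)
Cumulative count: [2, 4, 4, 4, 4, 4, 5, 8]
Sorted: [0, 0, 1, 1, 6, 7, 7, 7]


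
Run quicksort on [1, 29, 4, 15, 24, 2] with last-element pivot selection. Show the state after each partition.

Partition 1: pivot=2 at index 1 -> [1, 2, 4, 15, 24, 29]
Partition 2: pivot=29 at index 5 -> [1, 2, 4, 15, 24, 29]
Partition 3: pivot=24 at index 4 -> [1, 2, 4, 15, 24, 29]
Partition 4: pivot=15 at index 3 -> [1, 2, 4, 15, 24, 29]


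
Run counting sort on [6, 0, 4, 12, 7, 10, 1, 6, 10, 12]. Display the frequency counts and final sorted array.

Count array: [1, 1, 0, 0, 1, 0, 2, 1, 0, 0, 2, 0, 2]
(count[i] = number of elements equal to i)
Cumulative count: [1, 2, 2, 2, 3, 3, 5, 6, 6, 6, 8, 8, 10]
Sorted: [0, 1, 4, 6, 6, 7, 10, 10, 12, 12]


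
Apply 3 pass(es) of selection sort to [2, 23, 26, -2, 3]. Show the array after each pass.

Pass 1: Select minimum -2 at index 3, swap -> [-2, 23, 26, 2, 3]
Pass 2: Select minimum 2 at index 3, swap -> [-2, 2, 26, 23, 3]
Pass 3: Select minimum 3 at index 4, swap -> [-2, 2, 3, 23, 26]


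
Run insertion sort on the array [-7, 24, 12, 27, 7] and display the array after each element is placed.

First element -7 is already 'sorted'
Insert 24: shifted 0 elements -> [-7, 24, 12, 27, 7]
Insert 12: shifted 1 elements -> [-7, 12, 24, 27, 7]
Insert 27: shifted 0 elements -> [-7, 12, 24, 27, 7]
Insert 7: shifted 3 elements -> [-7, 7, 12, 24, 27]


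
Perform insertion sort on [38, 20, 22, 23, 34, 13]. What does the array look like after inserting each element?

First element 38 is already 'sorted'
Insert 20: shifted 1 elements -> [20, 38, 22, 23, 34, 13]
Insert 22: shifted 1 elements -> [20, 22, 38, 23, 34, 13]
Insert 23: shifted 1 elements -> [20, 22, 23, 38, 34, 13]
Insert 34: shifted 1 elements -> [20, 22, 23, 34, 38, 13]
Insert 13: shifted 5 elements -> [13, 20, 22, 23, 34, 38]


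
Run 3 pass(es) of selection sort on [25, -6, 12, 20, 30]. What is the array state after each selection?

Pass 1: Select minimum -6 at index 1, swap -> [-6, 25, 12, 20, 30]
Pass 2: Select minimum 12 at index 2, swap -> [-6, 12, 25, 20, 30]
Pass 3: Select minimum 20 at index 3, swap -> [-6, 12, 20, 25, 30]


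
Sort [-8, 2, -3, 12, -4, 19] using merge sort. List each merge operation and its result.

Divide and conquer:
  Merge [2] + [-3] -> [-3, 2]
  Merge [-8] + [-3, 2] -> [-8, -3, 2]
  Merge [-4] + [19] -> [-4, 19]
  Merge [12] + [-4, 19] -> [-4, 12, 19]
  Merge [-8, -3, 2] + [-4, 12, 19] -> [-8, -4, -3, 2, 12, 19]


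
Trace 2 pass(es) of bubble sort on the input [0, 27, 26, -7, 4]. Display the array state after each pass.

After pass 1: [0, 26, -7, 4, 27] (3 swaps)
After pass 2: [0, -7, 4, 26, 27] (2 swaps)
Total swaps: 5


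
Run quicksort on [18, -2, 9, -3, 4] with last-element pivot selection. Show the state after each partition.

Partition 1: pivot=4 at index 2 -> [-2, -3, 4, 18, 9]
Partition 2: pivot=-3 at index 0 -> [-3, -2, 4, 18, 9]
Partition 3: pivot=9 at index 3 -> [-3, -2, 4, 9, 18]


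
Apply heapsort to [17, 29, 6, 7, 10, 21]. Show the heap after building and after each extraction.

Build heap: [29, 17, 21, 7, 10, 6]
Extract 29: [21, 17, 6, 7, 10, 29]
Extract 21: [17, 10, 6, 7, 21, 29]
Extract 17: [10, 7, 6, 17, 21, 29]
Extract 10: [7, 6, 10, 17, 21, 29]
Extract 7: [6, 7, 10, 17, 21, 29]


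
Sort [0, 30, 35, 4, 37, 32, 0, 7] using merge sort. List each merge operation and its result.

Divide and conquer:
  Merge [0] + [30] -> [0, 30]
  Merge [35] + [4] -> [4, 35]
  Merge [0, 30] + [4, 35] -> [0, 4, 30, 35]
  Merge [37] + [32] -> [32, 37]
  Merge [0] + [7] -> [0, 7]
  Merge [32, 37] + [0, 7] -> [0, 7, 32, 37]
  Merge [0, 4, 30, 35] + [0, 7, 32, 37] -> [0, 0, 4, 7, 30, 32, 35, 37]


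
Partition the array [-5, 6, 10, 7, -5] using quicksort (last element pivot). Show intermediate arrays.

Partition 1: pivot=-5 at index 1 -> [-5, -5, 10, 7, 6]
Partition 2: pivot=6 at index 2 -> [-5, -5, 6, 7, 10]
Partition 3: pivot=10 at index 4 -> [-5, -5, 6, 7, 10]


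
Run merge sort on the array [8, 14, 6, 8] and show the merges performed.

Divide and conquer:
  Merge [8] + [14] -> [8, 14]
  Merge [6] + [8] -> [6, 8]
  Merge [8, 14] + [6, 8] -> [6, 8, 8, 14]


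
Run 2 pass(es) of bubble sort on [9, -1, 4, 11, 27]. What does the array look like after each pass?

After pass 1: [-1, 4, 9, 11, 27] (2 swaps)
After pass 2: [-1, 4, 9, 11, 27] (0 swaps)
Total swaps: 2


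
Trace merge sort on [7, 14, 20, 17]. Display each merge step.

Divide and conquer:
  Merge [7] + [14] -> [7, 14]
  Merge [20] + [17] -> [17, 20]
  Merge [7, 14] + [17, 20] -> [7, 14, 17, 20]


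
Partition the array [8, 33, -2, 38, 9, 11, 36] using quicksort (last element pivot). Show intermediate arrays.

Partition 1: pivot=36 at index 5 -> [8, 33, -2, 9, 11, 36, 38]
Partition 2: pivot=11 at index 3 -> [8, -2, 9, 11, 33, 36, 38]
Partition 3: pivot=9 at index 2 -> [8, -2, 9, 11, 33, 36, 38]
Partition 4: pivot=-2 at index 0 -> [-2, 8, 9, 11, 33, 36, 38]


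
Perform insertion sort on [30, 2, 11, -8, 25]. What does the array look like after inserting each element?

First element 30 is already 'sorted'
Insert 2: shifted 1 elements -> [2, 30, 11, -8, 25]
Insert 11: shifted 1 elements -> [2, 11, 30, -8, 25]
Insert -8: shifted 3 elements -> [-8, 2, 11, 30, 25]
Insert 25: shifted 1 elements -> [-8, 2, 11, 25, 30]


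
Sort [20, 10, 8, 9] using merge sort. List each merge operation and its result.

Divide and conquer:
  Merge [20] + [10] -> [10, 20]
  Merge [8] + [9] -> [8, 9]
  Merge [10, 20] + [8, 9] -> [8, 9, 10, 20]


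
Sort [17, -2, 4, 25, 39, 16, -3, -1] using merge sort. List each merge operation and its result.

Divide and conquer:
  Merge [17] + [-2] -> [-2, 17]
  Merge [4] + [25] -> [4, 25]
  Merge [-2, 17] + [4, 25] -> [-2, 4, 17, 25]
  Merge [39] + [16] -> [16, 39]
  Merge [-3] + [-1] -> [-3, -1]
  Merge [16, 39] + [-3, -1] -> [-3, -1, 16, 39]
  Merge [-2, 4, 17, 25] + [-3, -1, 16, 39] -> [-3, -2, -1, 4, 16, 17, 25, 39]


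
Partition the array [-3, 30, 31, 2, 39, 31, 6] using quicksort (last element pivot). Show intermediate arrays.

Partition 1: pivot=6 at index 2 -> [-3, 2, 6, 30, 39, 31, 31]
Partition 2: pivot=2 at index 1 -> [-3, 2, 6, 30, 39, 31, 31]
Partition 3: pivot=31 at index 5 -> [-3, 2, 6, 30, 31, 31, 39]
Partition 4: pivot=31 at index 4 -> [-3, 2, 6, 30, 31, 31, 39]


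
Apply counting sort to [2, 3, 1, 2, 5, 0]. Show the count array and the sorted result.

Count array: [1, 1, 2, 1, 0, 1]
(count[i] = number of elements equal to i)
Cumulative count: [1, 2, 4, 5, 5, 6]
Sorted: [0, 1, 2, 2, 3, 5]


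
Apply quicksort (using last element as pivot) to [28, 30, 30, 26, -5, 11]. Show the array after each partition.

Partition 1: pivot=11 at index 1 -> [-5, 11, 30, 26, 28, 30]
Partition 2: pivot=30 at index 5 -> [-5, 11, 30, 26, 28, 30]
Partition 3: pivot=28 at index 3 -> [-5, 11, 26, 28, 30, 30]


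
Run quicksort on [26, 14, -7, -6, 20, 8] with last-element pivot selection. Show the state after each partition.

Partition 1: pivot=8 at index 2 -> [-7, -6, 8, 14, 20, 26]
Partition 2: pivot=-6 at index 1 -> [-7, -6, 8, 14, 20, 26]
Partition 3: pivot=26 at index 5 -> [-7, -6, 8, 14, 20, 26]
Partition 4: pivot=20 at index 4 -> [-7, -6, 8, 14, 20, 26]


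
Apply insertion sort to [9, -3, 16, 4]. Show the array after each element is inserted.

First element 9 is already 'sorted'
Insert -3: shifted 1 elements -> [-3, 9, 16, 4]
Insert 16: shifted 0 elements -> [-3, 9, 16, 4]
Insert 4: shifted 2 elements -> [-3, 4, 9, 16]


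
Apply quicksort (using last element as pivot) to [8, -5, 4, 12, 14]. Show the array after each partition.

Partition 1: pivot=14 at index 4 -> [8, -5, 4, 12, 14]
Partition 2: pivot=12 at index 3 -> [8, -5, 4, 12, 14]
Partition 3: pivot=4 at index 1 -> [-5, 4, 8, 12, 14]
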